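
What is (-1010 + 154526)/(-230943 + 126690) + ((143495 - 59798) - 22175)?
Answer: 2137899850/34751 ≈ 61521.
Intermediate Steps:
(-1010 + 154526)/(-230943 + 126690) + ((143495 - 59798) - 22175) = 153516/(-104253) + (83697 - 22175) = 153516*(-1/104253) + 61522 = -51172/34751 + 61522 = 2137899850/34751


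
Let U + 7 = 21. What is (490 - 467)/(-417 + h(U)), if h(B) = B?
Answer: -23/403 ≈ -0.057072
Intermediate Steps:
U = 14 (U = -7 + 21 = 14)
(490 - 467)/(-417 + h(U)) = (490 - 467)/(-417 + 14) = 23/(-403) = 23*(-1/403) = -23/403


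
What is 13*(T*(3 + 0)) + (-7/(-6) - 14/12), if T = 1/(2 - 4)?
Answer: -39/2 ≈ -19.500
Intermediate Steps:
T = -½ (T = 1/(-2) = -½ ≈ -0.50000)
13*(T*(3 + 0)) + (-7/(-6) - 14/12) = 13*(-(3 + 0)/2) + (-7/(-6) - 14/12) = 13*(-½*3) + (-7*(-⅙) - 14*1/12) = 13*(-3/2) + (7/6 - 7/6) = -39/2 + 0 = -39/2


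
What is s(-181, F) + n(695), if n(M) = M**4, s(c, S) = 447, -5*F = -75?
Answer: 233313151072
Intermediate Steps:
F = 15 (F = -1/5*(-75) = 15)
s(-181, F) + n(695) = 447 + 695**4 = 447 + 233313150625 = 233313151072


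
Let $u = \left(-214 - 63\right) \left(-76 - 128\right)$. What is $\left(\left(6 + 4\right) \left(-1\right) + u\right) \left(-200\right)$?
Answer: $-11299600$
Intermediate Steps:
$u = 56508$ ($u = \left(-277\right) \left(-204\right) = 56508$)
$\left(\left(6 + 4\right) \left(-1\right) + u\right) \left(-200\right) = \left(\left(6 + 4\right) \left(-1\right) + 56508\right) \left(-200\right) = \left(10 \left(-1\right) + 56508\right) \left(-200\right) = \left(-10 + 56508\right) \left(-200\right) = 56498 \left(-200\right) = -11299600$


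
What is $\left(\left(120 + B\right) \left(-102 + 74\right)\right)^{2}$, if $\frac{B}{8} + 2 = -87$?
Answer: $274763776$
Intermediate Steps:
$B = -712$ ($B = -16 + 8 \left(-87\right) = -16 - 696 = -712$)
$\left(\left(120 + B\right) \left(-102 + 74\right)\right)^{2} = \left(\left(120 - 712\right) \left(-102 + 74\right)\right)^{2} = \left(\left(-592\right) \left(-28\right)\right)^{2} = 16576^{2} = 274763776$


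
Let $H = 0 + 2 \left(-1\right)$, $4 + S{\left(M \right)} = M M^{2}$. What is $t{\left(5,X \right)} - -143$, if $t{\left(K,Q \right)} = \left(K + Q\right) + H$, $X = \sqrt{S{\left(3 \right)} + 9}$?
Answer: $146 + 4 \sqrt{2} \approx 151.66$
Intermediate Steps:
$S{\left(M \right)} = -4 + M^{3}$ ($S{\left(M \right)} = -4 + M M^{2} = -4 + M^{3}$)
$H = -2$ ($H = 0 - 2 = -2$)
$X = 4 \sqrt{2}$ ($X = \sqrt{\left(-4 + 3^{3}\right) + 9} = \sqrt{\left(-4 + 27\right) + 9} = \sqrt{23 + 9} = \sqrt{32} = 4 \sqrt{2} \approx 5.6569$)
$t{\left(K,Q \right)} = -2 + K + Q$ ($t{\left(K,Q \right)} = \left(K + Q\right) - 2 = -2 + K + Q$)
$t{\left(5,X \right)} - -143 = \left(-2 + 5 + 4 \sqrt{2}\right) - -143 = \left(3 + 4 \sqrt{2}\right) + 143 = 146 + 4 \sqrt{2}$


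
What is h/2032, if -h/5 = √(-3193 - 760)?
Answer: -5*I*√3953/2032 ≈ -0.15471*I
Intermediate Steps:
h = -5*I*√3953 (h = -5*√(-3193 - 760) = -5*I*√3953 ≈ -314.36*I)
h/2032 = -5*I*√3953/2032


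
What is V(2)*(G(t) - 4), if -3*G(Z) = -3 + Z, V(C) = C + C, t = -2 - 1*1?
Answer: -8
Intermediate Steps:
t = -3 (t = -2 - 1 = -3)
V(C) = 2*C
G(Z) = 1 - Z/3 (G(Z) = -(-3 + Z)/3 = 1 - Z/3)
V(2)*(G(t) - 4) = (2*2)*((1 - 1/3*(-3)) - 4) = 4*((1 + 1) - 4) = 4*(2 - 4) = 4*(-2) = -8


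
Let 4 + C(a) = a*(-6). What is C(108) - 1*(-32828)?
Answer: 32176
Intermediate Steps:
C(a) = -4 - 6*a (C(a) = -4 + a*(-6) = -4 - 6*a)
C(108) - 1*(-32828) = (-4 - 6*108) - 1*(-32828) = (-4 - 648) + 32828 = -652 + 32828 = 32176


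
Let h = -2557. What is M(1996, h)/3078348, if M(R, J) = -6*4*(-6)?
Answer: 12/256529 ≈ 4.6778e-5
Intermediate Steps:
M(R, J) = 144 (M(R, J) = -24*(-6) = 144)
M(1996, h)/3078348 = 144/3078348 = 144*(1/3078348) = 12/256529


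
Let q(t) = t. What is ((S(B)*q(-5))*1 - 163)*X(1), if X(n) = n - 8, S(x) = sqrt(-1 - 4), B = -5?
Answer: 1141 + 35*I*sqrt(5) ≈ 1141.0 + 78.262*I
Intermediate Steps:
S(x) = I*sqrt(5) (S(x) = sqrt(-5) = I*sqrt(5))
X(n) = -8 + n
((S(B)*q(-5))*1 - 163)*X(1) = (((I*sqrt(5))*(-5))*1 - 163)*(-8 + 1) = (-5*I*sqrt(5)*1 - 163)*(-7) = (-5*I*sqrt(5) - 163)*(-7) = (-163 - 5*I*sqrt(5))*(-7) = 1141 + 35*I*sqrt(5)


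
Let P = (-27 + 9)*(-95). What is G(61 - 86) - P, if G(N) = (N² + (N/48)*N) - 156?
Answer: -58943/48 ≈ -1228.0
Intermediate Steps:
G(N) = -156 + 49*N²/48 (G(N) = (N² + (N*(1/48))*N) - 156 = (N² + (N/48)*N) - 156 = (N² + N²/48) - 156 = 49*N²/48 - 156 = -156 + 49*N²/48)
P = 1710 (P = -18*(-95) = 1710)
G(61 - 86) - P = (-156 + 49*(61 - 86)²/48) - 1*1710 = (-156 + (49/48)*(-25)²) - 1710 = (-156 + (49/48)*625) - 1710 = (-156 + 30625/48) - 1710 = 23137/48 - 1710 = -58943/48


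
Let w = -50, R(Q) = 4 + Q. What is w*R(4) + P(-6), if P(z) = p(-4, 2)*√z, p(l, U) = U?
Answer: -400 + 2*I*√6 ≈ -400.0 + 4.899*I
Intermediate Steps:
P(z) = 2*√z
w*R(4) + P(-6) = -50*(4 + 4) + 2*√(-6) = -50*8 + 2*(I*√6) = -400 + 2*I*√6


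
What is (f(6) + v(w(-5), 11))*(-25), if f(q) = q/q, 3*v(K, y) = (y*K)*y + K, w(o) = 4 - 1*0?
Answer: -12275/3 ≈ -4091.7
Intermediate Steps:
w(o) = 4 (w(o) = 4 + 0 = 4)
v(K, y) = K/3 + K*y²/3 (v(K, y) = ((y*K)*y + K)/3 = ((K*y)*y + K)/3 = (K*y² + K)/3 = (K + K*y²)/3 = K/3 + K*y²/3)
f(q) = 1
(f(6) + v(w(-5), 11))*(-25) = (1 + (⅓)*4*(1 + 11²))*(-25) = (1 + (⅓)*4*(1 + 121))*(-25) = (1 + (⅓)*4*122)*(-25) = (1 + 488/3)*(-25) = (491/3)*(-25) = -12275/3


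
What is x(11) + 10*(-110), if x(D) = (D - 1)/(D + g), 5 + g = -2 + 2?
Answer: -3295/3 ≈ -1098.3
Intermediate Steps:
g = -5 (g = -5 + (-2 + 2) = -5 + 0 = -5)
x(D) = (-1 + D)/(-5 + D) (x(D) = (D - 1)/(D - 5) = (-1 + D)/(-5 + D))
x(11) + 10*(-110) = (-1 + 11)/(-5 + 11) + 10*(-110) = 10/6 - 1100 = (1/6)*10 - 1100 = 5/3 - 1100 = -3295/3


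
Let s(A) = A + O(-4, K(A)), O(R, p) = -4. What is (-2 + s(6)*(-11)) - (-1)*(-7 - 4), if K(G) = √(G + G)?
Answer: -35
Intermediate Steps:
K(G) = √2*√G (K(G) = √(2*G) = √2*√G)
s(A) = -4 + A (s(A) = A - 4 = -4 + A)
(-2 + s(6)*(-11)) - (-1)*(-7 - 4) = (-2 + (-4 + 6)*(-11)) - (-1)*(-7 - 4) = (-2 + 2*(-11)) - (-1)*(-11) = (-2 - 22) - 1*11 = -24 - 11 = -35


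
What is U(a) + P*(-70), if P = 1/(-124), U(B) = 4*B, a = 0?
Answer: 35/62 ≈ 0.56452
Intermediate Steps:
P = -1/124 ≈ -0.0080645
U(a) + P*(-70) = 4*0 - 1/124*(-70) = 0 + 35/62 = 35/62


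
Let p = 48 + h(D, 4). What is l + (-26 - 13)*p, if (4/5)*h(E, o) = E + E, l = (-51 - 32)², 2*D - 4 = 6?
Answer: 9059/2 ≈ 4529.5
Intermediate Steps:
D = 5 (D = 2 + (½)*6 = 2 + 3 = 5)
l = 6889 (l = (-83)² = 6889)
h(E, o) = 5*E/2 (h(E, o) = 5*(E + E)/4 = 5*(2*E)/4 = 5*E/2)
p = 121/2 (p = 48 + (5/2)*5 = 48 + 25/2 = 121/2 ≈ 60.500)
l + (-26 - 13)*p = 6889 + (-26 - 13)*(121/2) = 6889 - 39*121/2 = 6889 - 4719/2 = 9059/2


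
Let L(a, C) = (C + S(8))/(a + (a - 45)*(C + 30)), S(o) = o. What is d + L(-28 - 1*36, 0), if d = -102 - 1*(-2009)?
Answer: 3178965/1667 ≈ 1907.0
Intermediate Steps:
L(a, C) = (8 + C)/(a + (-45 + a)*(30 + C)) (L(a, C) = (C + 8)/(a + (a - 45)*(C + 30)) = (8 + C)/(a + (-45 + a)*(30 + C)))
d = 1907 (d = -102 + 2009 = 1907)
d + L(-28 - 1*36, 0) = 1907 + (8 + 0)/(-1350 - 45*0 + 31*(-28 - 1*36) + 0*(-28 - 1*36)) = 1907 + 8/(-1350 + 0 + 31*(-28 - 36) + 0*(-28 - 36)) = 1907 + 8/(-1350 + 0 + 31*(-64) + 0*(-64)) = 1907 + 8/(-1350 + 0 - 1984 + 0) = 1907 + 8/(-3334) = 1907 - 1/3334*8 = 1907 - 4/1667 = 3178965/1667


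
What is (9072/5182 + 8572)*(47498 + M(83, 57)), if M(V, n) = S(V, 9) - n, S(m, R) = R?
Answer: 1054082200600/2591 ≈ 4.0682e+8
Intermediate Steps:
M(V, n) = 9 - n
(9072/5182 + 8572)*(47498 + M(83, 57)) = (9072/5182 + 8572)*(47498 + (9 - 1*57)) = (9072*(1/5182) + 8572)*(47498 + (9 - 57)) = (4536/2591 + 8572)*(47498 - 48) = (22214588/2591)*47450 = 1054082200600/2591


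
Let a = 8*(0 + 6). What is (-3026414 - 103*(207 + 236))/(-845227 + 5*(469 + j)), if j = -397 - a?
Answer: 3072043/845107 ≈ 3.6351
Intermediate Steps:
a = 48 (a = 8*6 = 48)
j = -445 (j = -397 - 1*48 = -397 - 48 = -445)
(-3026414 - 103*(207 + 236))/(-845227 + 5*(469 + j)) = (-3026414 - 103*(207 + 236))/(-845227 + 5*(469 - 445)) = (-3026414 - 103*443)/(-845227 + 5*24) = (-3026414 - 45629)/(-845227 + 120) = -3072043/(-845107) = -3072043*(-1/845107) = 3072043/845107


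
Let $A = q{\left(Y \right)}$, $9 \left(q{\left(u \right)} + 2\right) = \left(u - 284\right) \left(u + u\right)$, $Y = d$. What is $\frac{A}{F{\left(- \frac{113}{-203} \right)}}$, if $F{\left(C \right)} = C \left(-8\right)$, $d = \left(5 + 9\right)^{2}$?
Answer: $\frac{3503171}{4068} \approx 861.15$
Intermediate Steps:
$d = 196$ ($d = 14^{2} = 196$)
$Y = 196$
$F{\left(C \right)} = - 8 C$
$q{\left(u \right)} = -2 + \frac{2 u \left(-284 + u\right)}{9}$ ($q{\left(u \right)} = -2 + \frac{\left(u - 284\right) \left(u + u\right)}{9} = -2 + \frac{\left(-284 + u\right) 2 u}{9} = -2 + \frac{2 u \left(-284 + u\right)}{9}$)
$A = - \frac{34514}{9}$ ($A = -2 - \frac{111328}{9} + \frac{2 \cdot 196^{2}}{9} = -2 - \frac{111328}{9} + \frac{2}{9} \cdot 38416 = -2 - \frac{111328}{9} + \frac{76832}{9} = - \frac{34514}{9} \approx -3834.9$)
$\frac{A}{F{\left(- \frac{113}{-203} \right)}} = - \frac{34514}{9 \left(- 8 \left(- \frac{113}{-203}\right)\right)} = - \frac{34514}{9 \left(- 8 \left(\left(-113\right) \left(- \frac{1}{203}\right)\right)\right)} = - \frac{34514}{9 \left(\left(-8\right) \frac{113}{203}\right)} = - \frac{34514}{9 \left(- \frac{904}{203}\right)} = \left(- \frac{34514}{9}\right) \left(- \frac{203}{904}\right) = \frac{3503171}{4068}$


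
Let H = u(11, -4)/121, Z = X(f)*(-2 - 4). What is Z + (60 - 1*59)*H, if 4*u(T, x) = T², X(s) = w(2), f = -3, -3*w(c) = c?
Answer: 17/4 ≈ 4.2500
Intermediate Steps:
w(c) = -c/3
X(s) = -⅔ (X(s) = -⅓*2 = -⅔)
Z = 4 (Z = -2*(-2 - 4)/3 = -⅔*(-6) = 4)
u(T, x) = T²/4
H = ¼ (H = ((¼)*11²)/121 = ((¼)*121)*(1/121) = (121/4)*(1/121) = ¼ ≈ 0.25000)
Z + (60 - 1*59)*H = 4 + (60 - 1*59)*(¼) = 4 + (60 - 59)*(¼) = 4 + 1*(¼) = 4 + ¼ = 17/4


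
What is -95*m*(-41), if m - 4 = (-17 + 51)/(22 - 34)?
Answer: 27265/6 ≈ 4544.2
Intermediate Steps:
m = 7/6 (m = 4 + (-17 + 51)/(22 - 34) = 4 + 34/(-12) = 4 + 34*(-1/12) = 4 - 17/6 = 7/6 ≈ 1.1667)
-95*m*(-41) = -95*7/6*(-41) = -665/6*(-41) = 27265/6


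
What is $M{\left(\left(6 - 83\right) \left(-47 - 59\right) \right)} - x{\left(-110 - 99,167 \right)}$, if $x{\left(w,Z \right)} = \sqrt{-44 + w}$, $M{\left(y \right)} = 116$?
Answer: $116 - i \sqrt{253} \approx 116.0 - 15.906 i$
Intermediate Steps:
$M{\left(\left(6 - 83\right) \left(-47 - 59\right) \right)} - x{\left(-110 - 99,167 \right)} = 116 - \sqrt{-44 - 209} = 116 - \sqrt{-253} = 116 - i \sqrt{253}$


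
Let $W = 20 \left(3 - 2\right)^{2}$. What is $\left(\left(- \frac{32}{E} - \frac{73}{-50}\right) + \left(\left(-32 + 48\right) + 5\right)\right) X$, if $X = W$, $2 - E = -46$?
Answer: $\frac{6538}{15} \approx 435.87$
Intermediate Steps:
$E = 48$ ($E = 2 - -46 = 2 + 46 = 48$)
$W = 20$ ($W = 20 \cdot 1^{2} = 20 \cdot 1 = 20$)
$X = 20$
$\left(\left(- \frac{32}{E} - \frac{73}{-50}\right) + \left(\left(-32 + 48\right) + 5\right)\right) X = \left(\left(- \frac{32}{48} - \frac{73}{-50}\right) + \left(\left(-32 + 48\right) + 5\right)\right) 20 = \left(\left(\left(-32\right) \frac{1}{48} - - \frac{73}{50}\right) + \left(16 + 5\right)\right) 20 = \left(\left(- \frac{2}{3} + \frac{73}{50}\right) + 21\right) 20 = \left(\frac{119}{150} + 21\right) 20 = \frac{3269}{150} \cdot 20 = \frac{6538}{15}$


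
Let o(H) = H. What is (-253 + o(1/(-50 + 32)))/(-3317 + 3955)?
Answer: -4555/11484 ≈ -0.39664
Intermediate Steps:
(-253 + o(1/(-50 + 32)))/(-3317 + 3955) = (-253 + 1/(-50 + 32))/(-3317 + 3955) = (-253 + 1/(-18))/638 = (-253 - 1/18)*(1/638) = -4555/18*1/638 = -4555/11484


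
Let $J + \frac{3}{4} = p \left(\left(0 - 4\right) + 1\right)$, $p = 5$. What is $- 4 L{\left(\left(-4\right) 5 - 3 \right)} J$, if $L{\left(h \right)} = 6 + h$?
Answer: $-1071$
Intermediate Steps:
$J = - \frac{63}{4}$ ($J = - \frac{3}{4} + 5 \left(\left(0 - 4\right) + 1\right) = - \frac{3}{4} + 5 \left(-4 + 1\right) = - \frac{3}{4} + 5 \left(-3\right) = - \frac{3}{4} - 15 = - \frac{63}{4} \approx -15.75$)
$- 4 L{\left(\left(-4\right) 5 - 3 \right)} J = - 4 \left(6 - 23\right) \left(- \frac{63}{4}\right) = \left(-4\right) \left(-17\right) \left(- \frac{63}{4}\right) = 68 \left(- \frac{63}{4}\right) = -1071$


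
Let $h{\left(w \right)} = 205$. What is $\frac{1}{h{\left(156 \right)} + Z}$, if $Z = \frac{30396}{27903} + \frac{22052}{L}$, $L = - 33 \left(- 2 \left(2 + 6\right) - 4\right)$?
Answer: $\frac{1534665}{367554518} \approx 0.0041753$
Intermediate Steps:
$L = 660$ ($L = - 33 \left(\left(-2\right) 8 - 4\right) = - 33 \left(-16 - 4\right) = \left(-33\right) \left(-20\right) = 660$)
$Z = \frac{52948193}{1534665}$ ($Z = \frac{30396}{27903} + \frac{22052}{660} = 30396 \cdot \frac{1}{27903} + 22052 \cdot \frac{1}{660} = \frac{10132}{9301} + \frac{5513}{165} = \frac{52948193}{1534665} \approx 34.501$)
$\frac{1}{h{\left(156 \right)} + Z} = \frac{1}{205 + \frac{52948193}{1534665}} = \frac{1}{\frac{367554518}{1534665}} = \frac{1534665}{367554518}$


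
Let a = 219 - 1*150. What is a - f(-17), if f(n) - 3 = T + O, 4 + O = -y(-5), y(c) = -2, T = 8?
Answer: 60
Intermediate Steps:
a = 69 (a = 219 - 150 = 69)
O = -2 (O = -4 - 1*(-2) = -4 + 2 = -2)
f(n) = 9 (f(n) = 3 + (8 - 2) = 3 + 6 = 9)
a - f(-17) = 69 - 1*9 = 69 - 9 = 60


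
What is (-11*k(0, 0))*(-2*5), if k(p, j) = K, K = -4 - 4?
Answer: -880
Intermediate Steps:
K = -8
k(p, j) = -8
(-11*k(0, 0))*(-2*5) = (-11*(-8))*(-2*5) = 88*(-10) = -880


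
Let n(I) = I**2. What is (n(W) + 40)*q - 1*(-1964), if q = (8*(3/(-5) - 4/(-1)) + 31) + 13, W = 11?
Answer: 67136/5 ≈ 13427.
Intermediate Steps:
q = 356/5 (q = (8*(3*(-1/5) - 4*(-1)) + 31) + 13 = (8*(-3/5 + 4) + 31) + 13 = (8*(17/5) + 31) + 13 = (136/5 + 31) + 13 = 291/5 + 13 = 356/5 ≈ 71.200)
(n(W) + 40)*q - 1*(-1964) = (11**2 + 40)*(356/5) - 1*(-1964) = (121 + 40)*(356/5) + 1964 = 161*(356/5) + 1964 = 57316/5 + 1964 = 67136/5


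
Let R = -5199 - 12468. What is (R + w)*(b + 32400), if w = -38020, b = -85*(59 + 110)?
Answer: -1004315045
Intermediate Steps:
b = -14365 (b = -85*169 = -14365)
R = -17667
(R + w)*(b + 32400) = (-17667 - 38020)*(-14365 + 32400) = -55687*18035 = -1004315045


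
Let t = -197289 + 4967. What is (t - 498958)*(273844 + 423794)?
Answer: -482263196640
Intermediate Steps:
t = -192322
(t - 498958)*(273844 + 423794) = (-192322 - 498958)*(273844 + 423794) = -691280*697638 = -482263196640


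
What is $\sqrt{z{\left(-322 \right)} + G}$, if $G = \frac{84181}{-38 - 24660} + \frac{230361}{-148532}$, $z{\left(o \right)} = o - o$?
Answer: $\frac{i \sqrt{4171255832421319295}}{917110834} \approx 2.227 i$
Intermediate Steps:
$z{\left(o \right)} = 0$
$G = - \frac{9096514135}{1834221668}$ ($G = \frac{84181}{-38 - 24660} + 230361 \left(- \frac{1}{148532}\right) = \frac{84181}{-24698} - \frac{230361}{148532} = 84181 \left(- \frac{1}{24698}\right) - \frac{230361}{148532} = - \frac{84181}{24698} - \frac{230361}{148532} = - \frac{9096514135}{1834221668} \approx -4.9593$)
$\sqrt{z{\left(-322 \right)} + G} = \sqrt{0 - \frac{9096514135}{1834221668}} = \sqrt{- \frac{9096514135}{1834221668}} = \frac{i \sqrt{4171255832421319295}}{917110834}$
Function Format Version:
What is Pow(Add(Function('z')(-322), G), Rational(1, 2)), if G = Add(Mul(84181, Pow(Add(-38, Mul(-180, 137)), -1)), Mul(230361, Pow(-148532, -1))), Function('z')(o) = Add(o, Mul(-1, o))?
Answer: Mul(Rational(1, 917110834), I, Pow(4171255832421319295, Rational(1, 2))) ≈ Mul(2.2270, I)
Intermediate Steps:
Function('z')(o) = 0
G = Rational(-9096514135, 1834221668) (G = Add(Mul(84181, Pow(Add(-38, -24660), -1)), Mul(230361, Rational(-1, 148532))) = Add(Mul(84181, Pow(-24698, -1)), Rational(-230361, 148532)) = Add(Mul(84181, Rational(-1, 24698)), Rational(-230361, 148532)) = Add(Rational(-84181, 24698), Rational(-230361, 148532)) = Rational(-9096514135, 1834221668) ≈ -4.9593)
Pow(Add(Function('z')(-322), G), Rational(1, 2)) = Pow(Add(0, Rational(-9096514135, 1834221668)), Rational(1, 2)) = Pow(Rational(-9096514135, 1834221668), Rational(1, 2)) = Mul(Rational(1, 917110834), I, Pow(4171255832421319295, Rational(1, 2)))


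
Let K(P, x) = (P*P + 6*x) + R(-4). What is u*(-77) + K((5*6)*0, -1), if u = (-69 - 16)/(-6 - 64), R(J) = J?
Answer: -207/2 ≈ -103.50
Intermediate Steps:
K(P, x) = -4 + P² + 6*x (K(P, x) = (P*P + 6*x) - 4 = (P² + 6*x) - 4 = -4 + P² + 6*x)
u = 17/14 (u = -85/(-70) = -85*(-1/70) = 17/14 ≈ 1.2143)
u*(-77) + K((5*6)*0, -1) = (17/14)*(-77) + (-4 + ((5*6)*0)² + 6*(-1)) = -187/2 + (-4 + (30*0)² - 6) = -187/2 + (-4 + 0² - 6) = -187/2 + (-4 + 0 - 6) = -187/2 - 10 = -207/2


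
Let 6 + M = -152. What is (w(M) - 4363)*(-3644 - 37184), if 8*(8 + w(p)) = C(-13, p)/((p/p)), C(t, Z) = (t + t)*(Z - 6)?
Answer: 156697864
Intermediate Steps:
M = -158 (M = -6 - 152 = -158)
C(t, Z) = 2*t*(-6 + Z) (C(t, Z) = (2*t)*(-6 + Z) = 2*t*(-6 + Z))
w(p) = 23/2 - 13*p/4 (w(p) = -8 + ((2*(-13)*(-6 + p))/((p/p)))/8 = -8 + ((156 - 26*p)/1)/8 = -8 + ((156 - 26*p)*1)/8 = -8 + (156 - 26*p)/8 = -8 + (39/2 - 13*p/4) = 23/2 - 13*p/4)
(w(M) - 4363)*(-3644 - 37184) = ((23/2 - 13/4*(-158)) - 4363)*(-3644 - 37184) = ((23/2 + 1027/2) - 4363)*(-40828) = (525 - 4363)*(-40828) = -3838*(-40828) = 156697864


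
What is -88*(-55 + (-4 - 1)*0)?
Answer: 4840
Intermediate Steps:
-88*(-55 + (-4 - 1)*0) = -88*(-55 - 5*0) = -88*(-55 + 0) = -88*(-55) = 4840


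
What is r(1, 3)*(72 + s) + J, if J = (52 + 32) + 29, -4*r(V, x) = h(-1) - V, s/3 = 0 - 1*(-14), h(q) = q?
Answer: 170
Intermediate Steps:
s = 42 (s = 3*(0 - 1*(-14)) = 3*(0 + 14) = 3*14 = 42)
r(V, x) = 1/4 + V/4 (r(V, x) = -(-1 - V)/4 = 1/4 + V/4)
J = 113 (J = 84 + 29 = 113)
r(1, 3)*(72 + s) + J = (1/4 + (1/4)*1)*(72 + 42) + 113 = (1/4 + 1/4)*114 + 113 = (1/2)*114 + 113 = 57 + 113 = 170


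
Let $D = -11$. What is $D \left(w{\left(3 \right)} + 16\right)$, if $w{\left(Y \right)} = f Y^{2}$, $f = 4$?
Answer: $-572$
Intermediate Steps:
$w{\left(Y \right)} = 4 Y^{2}$
$D \left(w{\left(3 \right)} + 16\right) = - 11 \left(4 \cdot 3^{2} + 16\right) = - 11 \left(4 \cdot 9 + 16\right) = - 11 \left(36 + 16\right) = \left(-11\right) 52 = -572$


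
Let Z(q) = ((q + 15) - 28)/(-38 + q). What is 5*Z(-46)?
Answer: 295/84 ≈ 3.5119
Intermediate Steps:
Z(q) = (-13 + q)/(-38 + q) (Z(q) = ((15 + q) - 28)/(-38 + q) = (-13 + q)/(-38 + q))
5*Z(-46) = 5*((-13 - 46)/(-38 - 46)) = 5*(-59/(-84)) = 5*(-1/84*(-59)) = 5*(59/84) = 295/84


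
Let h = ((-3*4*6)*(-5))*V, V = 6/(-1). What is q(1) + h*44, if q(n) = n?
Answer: -95039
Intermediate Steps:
V = -6 (V = 6*(-1) = -6)
h = -2160 (h = ((-3*4*6)*(-5))*(-6) = (-12*6*(-5))*(-6) = -72*(-5)*(-6) = 360*(-6) = -2160)
q(1) + h*44 = 1 - 2160*44 = 1 - 95040 = -95039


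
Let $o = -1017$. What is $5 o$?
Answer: $-5085$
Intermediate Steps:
$5 o = 5 \left(-1017\right) = -5085$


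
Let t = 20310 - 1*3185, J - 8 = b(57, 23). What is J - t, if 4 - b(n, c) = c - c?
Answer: -17113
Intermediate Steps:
b(n, c) = 4 (b(n, c) = 4 - (c - c) = 4 - 1*0 = 4 + 0 = 4)
J = 12 (J = 8 + 4 = 12)
t = 17125 (t = 20310 - 3185 = 17125)
J - t = 12 - 1*17125 = 12 - 17125 = -17113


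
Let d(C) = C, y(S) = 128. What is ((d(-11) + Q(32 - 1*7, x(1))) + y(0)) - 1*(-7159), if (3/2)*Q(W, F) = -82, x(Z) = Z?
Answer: 21664/3 ≈ 7221.3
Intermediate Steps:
Q(W, F) = -164/3 (Q(W, F) = (2/3)*(-82) = -164/3)
((d(-11) + Q(32 - 1*7, x(1))) + y(0)) - 1*(-7159) = ((-11 - 164/3) + 128) - 1*(-7159) = (-197/3 + 128) + 7159 = 187/3 + 7159 = 21664/3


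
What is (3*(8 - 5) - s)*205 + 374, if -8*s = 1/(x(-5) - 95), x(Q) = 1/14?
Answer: 11794769/5316 ≈ 2218.7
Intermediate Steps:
x(Q) = 1/14
s = 7/5316 (s = -1/(8*(1/14 - 95)) = -1/(8*(-1329/14)) = -⅛*(-14/1329) = 7/5316 ≈ 0.0013168)
(3*(8 - 5) - s)*205 + 374 = (3*(8 - 5) - 1*7/5316)*205 + 374 = (3*3 - 7/5316)*205 + 374 = (9 - 7/5316)*205 + 374 = (47837/5316)*205 + 374 = 9806585/5316 + 374 = 11794769/5316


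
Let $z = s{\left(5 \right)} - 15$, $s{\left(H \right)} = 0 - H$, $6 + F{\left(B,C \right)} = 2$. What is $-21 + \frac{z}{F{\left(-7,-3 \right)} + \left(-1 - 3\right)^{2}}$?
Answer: $- \frac{68}{3} \approx -22.667$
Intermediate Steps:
$F{\left(B,C \right)} = -4$ ($F{\left(B,C \right)} = -6 + 2 = -4$)
$s{\left(H \right)} = - H$
$z = -20$ ($z = \left(-1\right) 5 - 15 = -5 - 15 = -20$)
$-21 + \frac{z}{F{\left(-7,-3 \right)} + \left(-1 - 3\right)^{2}} = -21 + \frac{1}{-4 + \left(-1 - 3\right)^{2}} \left(-20\right) = -21 + \frac{1}{-4 + \left(-4\right)^{2}} \left(-20\right) = -21 + \frac{1}{-4 + 16} \left(-20\right) = -21 + \frac{1}{12} \left(-20\right) = -21 - \frac{5}{3} = - \frac{68}{3}$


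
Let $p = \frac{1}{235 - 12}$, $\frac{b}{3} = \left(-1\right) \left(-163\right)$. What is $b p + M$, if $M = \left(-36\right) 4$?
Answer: $- \frac{31623}{223} \approx -141.81$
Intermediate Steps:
$M = -144$
$b = 489$ ($b = 3 \left(\left(-1\right) \left(-163\right)\right) = 3 \cdot 163 = 489$)
$p = \frac{1}{223} \approx 0.0044843$
$b p + M = 489 \cdot \frac{1}{223} - 144 = \frac{489}{223} - 144 = - \frac{31623}{223}$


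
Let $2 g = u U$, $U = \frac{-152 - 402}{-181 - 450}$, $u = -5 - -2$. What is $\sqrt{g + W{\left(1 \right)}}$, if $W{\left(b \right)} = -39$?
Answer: $\frac{4 i \sqrt{1003290}}{631} \approx 6.3496 i$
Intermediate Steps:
$u = -3$ ($u = -5 + 2 = -3$)
$U = \frac{554}{631}$ ($U = - \frac{554}{-631} = \left(-554\right) \left(- \frac{1}{631}\right) = \frac{554}{631} \approx 0.87797$)
$g = - \frac{831}{631}$ ($g = \frac{\left(-3\right) \frac{554}{631}}{2} = \frac{1}{2} \left(- \frac{1662}{631}\right) = - \frac{831}{631} \approx -1.317$)
$\sqrt{g + W{\left(1 \right)}} = \sqrt{- \frac{831}{631} - 39} = \sqrt{- \frac{25440}{631}} = \frac{4 i \sqrt{1003290}}{631}$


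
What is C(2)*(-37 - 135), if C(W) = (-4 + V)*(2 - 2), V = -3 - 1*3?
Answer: 0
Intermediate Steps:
V = -6 (V = -3 - 3 = -6)
C(W) = 0 (C(W) = (-4 - 6)*(2 - 2) = -10*0 = 0)
C(2)*(-37 - 135) = 0*(-37 - 135) = 0*(-172) = 0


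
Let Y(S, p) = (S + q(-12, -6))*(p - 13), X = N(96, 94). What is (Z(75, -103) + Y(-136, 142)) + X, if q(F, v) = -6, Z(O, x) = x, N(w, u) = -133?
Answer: -18554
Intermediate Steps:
X = -133
Y(S, p) = (-13 + p)*(-6 + S) (Y(S, p) = (S - 6)*(p - 13) = (-6 + S)*(-13 + p) = (-13 + p)*(-6 + S))
(Z(75, -103) + Y(-136, 142)) + X = (-103 + (78 - 13*(-136) - 6*142 - 136*142)) - 133 = (-103 + (78 + 1768 - 852 - 19312)) - 133 = (-103 - 18318) - 133 = -18421 - 133 = -18554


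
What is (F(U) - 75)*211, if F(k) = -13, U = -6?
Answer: -18568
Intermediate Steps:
(F(U) - 75)*211 = (-13 - 75)*211 = -88*211 = -18568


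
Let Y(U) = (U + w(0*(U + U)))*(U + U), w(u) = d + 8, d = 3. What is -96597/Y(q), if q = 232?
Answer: -10733/12528 ≈ -0.85672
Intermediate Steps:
w(u) = 11 (w(u) = 3 + 8 = 11)
Y(U) = 2*U*(11 + U) (Y(U) = (U + 11)*(U + U) = (11 + U)*(2*U) = 2*U*(11 + U))
-96597/Y(q) = -96597*1/(464*(11 + 232)) = -96597/(2*232*243) = -96597/112752 = -96597*1/112752 = -10733/12528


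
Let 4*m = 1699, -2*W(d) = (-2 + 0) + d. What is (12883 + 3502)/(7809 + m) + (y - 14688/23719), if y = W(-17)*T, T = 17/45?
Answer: 69738859759/14061334770 ≈ 4.9596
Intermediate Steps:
W(d) = 1 - d/2 (W(d) = -((-2 + 0) + d)/2 = -(-2 + d)/2 = 1 - d/2)
m = 1699/4 (m = (1/4)*1699 = 1699/4 ≈ 424.75)
T = 17/45 (T = 17*(1/45) = 17/45 ≈ 0.37778)
y = 323/90 (y = (1 - 1/2*(-17))*(17/45) = (1 + 17/2)*(17/45) = (19/2)*(17/45) = 323/90 ≈ 3.5889)
(12883 + 3502)/(7809 + m) + (y - 14688/23719) = (12883 + 3502)/(7809 + 1699/4) + (323/90 - 14688/23719) = 16385/(32935/4) + (323/90 - 14688*1/23719) = 16385*(4/32935) + (323/90 - 14688/23719) = 13108/6587 + 6339317/2134710 = 69738859759/14061334770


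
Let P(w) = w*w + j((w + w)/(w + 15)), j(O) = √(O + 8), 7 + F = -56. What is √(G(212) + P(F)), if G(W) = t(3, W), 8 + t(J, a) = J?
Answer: √(15856 + √170)/2 ≈ 62.986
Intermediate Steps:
F = -63 (F = -7 - 56 = -63)
t(J, a) = -8 + J
j(O) = √(8 + O)
G(W) = -5 (G(W) = -8 + 3 = -5)
P(w) = w² + √(8 + 2*w/(15 + w)) (P(w) = w*w + √(8 + (w + w)/(w + 15)) = w² + √(8 + (2*w)/(15 + w)) = w² + √(8 + 2*w/(15 + w)))
√(G(212) + P(F)) = √(-5 + ((-63)² + √10*√((12 - 63)/(15 - 63)))) = √(-5 + (3969 + √10*√(-51/(-48)))) = √(-5 + (3969 + √10*√(-1/48*(-51)))) = √(-5 + (3969 + √10*√(17/16))) = √(-5 + (3969 + √10*(√17/4))) = √(-5 + (3969 + √170/4)) = √(3964 + √170/4)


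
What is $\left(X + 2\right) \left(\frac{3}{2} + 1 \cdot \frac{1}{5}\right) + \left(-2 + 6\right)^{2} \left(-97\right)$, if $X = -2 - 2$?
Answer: $- \frac{7777}{5} \approx -1555.4$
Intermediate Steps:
$X = -4$ ($X = -2 - 2 = -4$)
$\left(X + 2\right) \left(\frac{3}{2} + 1 \cdot \frac{1}{5}\right) + \left(-2 + 6\right)^{2} \left(-97\right) = \left(-4 + 2\right) \left(\frac{3}{2} + 1 \cdot \frac{1}{5}\right) + \left(-2 + 6\right)^{2} \left(-97\right) = - 2 \left(3 \cdot \frac{1}{2} + 1 \cdot \frac{1}{5}\right) + 4^{2} \left(-97\right) = - 2 \left(\frac{3}{2} + \frac{1}{5}\right) + 16 \left(-97\right) = \left(-2\right) \frac{17}{10} - 1552 = - \frac{17}{5} - 1552 = - \frac{7777}{5}$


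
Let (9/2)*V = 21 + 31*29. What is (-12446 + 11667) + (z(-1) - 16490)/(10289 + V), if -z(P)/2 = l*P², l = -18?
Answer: -73717625/94441 ≈ -780.57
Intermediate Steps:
V = 1840/9 (V = 2*(21 + 31*29)/9 = 2*(21 + 899)/9 = (2/9)*920 = 1840/9 ≈ 204.44)
z(P) = 36*P² (z(P) = -(-36)*P² = 36*P²)
(-12446 + 11667) + (z(-1) - 16490)/(10289 + V) = (-12446 + 11667) + (36*(-1)² - 16490)/(10289 + 1840/9) = -779 + (36*1 - 16490)/(94441/9) = -779 + (36 - 16490)*(9/94441) = -779 - 16454*9/94441 = -779 - 148086/94441 = -73717625/94441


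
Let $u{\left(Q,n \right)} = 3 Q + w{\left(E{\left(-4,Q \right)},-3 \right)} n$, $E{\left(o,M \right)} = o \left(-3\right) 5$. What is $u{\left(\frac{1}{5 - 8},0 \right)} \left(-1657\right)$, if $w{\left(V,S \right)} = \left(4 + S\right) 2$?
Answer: $1657$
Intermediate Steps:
$E{\left(o,M \right)} = - 15 o$ ($E{\left(o,M \right)} = - 3 o 5 = - 15 o$)
$w{\left(V,S \right)} = 8 + 2 S$
$u{\left(Q,n \right)} = 2 n + 3 Q$ ($u{\left(Q,n \right)} = 3 Q + \left(8 + 2 \left(-3\right)\right) n = 3 Q + \left(8 - 6\right) n = 3 Q + 2 n = 2 n + 3 Q$)
$u{\left(\frac{1}{5 - 8},0 \right)} \left(-1657\right) = \left(2 \cdot 0 + \frac{3}{5 - 8}\right) \left(-1657\right) = \left(0 + \frac{3}{5 - 8}\right) \left(-1657\right) = \left(0 + \frac{3}{-3}\right) \left(-1657\right) = \left(0 + 3 \left(- \frac{1}{3}\right)\right) \left(-1657\right) = \left(0 - 1\right) \left(-1657\right) = \left(-1\right) \left(-1657\right) = 1657$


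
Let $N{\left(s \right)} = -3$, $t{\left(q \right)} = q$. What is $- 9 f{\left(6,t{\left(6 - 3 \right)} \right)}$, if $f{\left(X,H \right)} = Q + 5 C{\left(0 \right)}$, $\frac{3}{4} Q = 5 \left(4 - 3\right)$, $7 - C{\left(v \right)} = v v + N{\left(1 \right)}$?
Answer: $-510$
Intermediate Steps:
$C{\left(v \right)} = 10 - v^{2}$ ($C{\left(v \right)} = 7 - \left(v v - 3\right) = 7 - \left(v^{2} - 3\right) = 7 - \left(-3 + v^{2}\right) = 10 - v^{2}$)
$Q = \frac{20}{3}$ ($Q = \frac{4 \cdot 5 \left(4 - 3\right)}{3} = \frac{4 \cdot 5 \cdot 1}{3} = \frac{4}{3} \cdot 5 = \frac{20}{3} \approx 6.6667$)
$f{\left(X,H \right)} = \frac{170}{3}$ ($f{\left(X,H \right)} = \frac{20}{3} + 5 \left(10 - 0^{2}\right) = \frac{20}{3} + 5 \left(10 - 0\right) = \frac{20}{3} + 5 \left(10 + 0\right) = \frac{20}{3} + 5 \cdot 10 = \frac{20}{3} + 50 = \frac{170}{3}$)
$- 9 f{\left(6,t{\left(6 - 3 \right)} \right)} = \left(-9\right) \frac{170}{3} = -510$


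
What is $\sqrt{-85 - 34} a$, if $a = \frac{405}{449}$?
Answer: $\frac{405 i \sqrt{119}}{449} \approx 9.8397 i$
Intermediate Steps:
$a = \frac{405}{449}$ ($a = 405 \cdot \frac{1}{449} = \frac{405}{449} \approx 0.902$)
$\sqrt{-85 - 34} a = \sqrt{-85 - 34} \cdot \frac{405}{449} = \sqrt{-119} \cdot \frac{405}{449} = i \sqrt{119} \cdot \frac{405}{449} = \frac{405 i \sqrt{119}}{449}$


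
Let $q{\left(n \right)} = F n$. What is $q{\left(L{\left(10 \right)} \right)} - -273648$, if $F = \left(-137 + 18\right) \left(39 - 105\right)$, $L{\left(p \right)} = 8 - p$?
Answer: $257940$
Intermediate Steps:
$F = 7854$ ($F = \left(-119\right) \left(-66\right) = 7854$)
$q{\left(n \right)} = 7854 n$
$q{\left(L{\left(10 \right)} \right)} - -273648 = 7854 \left(8 - 10\right) - -273648 = 7854 \left(8 - 10\right) + 273648 = 7854 \left(-2\right) + 273648 = -15708 + 273648 = 257940$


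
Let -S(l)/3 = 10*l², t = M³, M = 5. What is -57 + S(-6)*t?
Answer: -135057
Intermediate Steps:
t = 125 (t = 5³ = 125)
S(l) = -30*l²
-57 + S(-6)*t = -57 - 30*(-6)²*125 = -57 - 30*36*125 = -57 - 1080*125 = -57 - 135000 = -135057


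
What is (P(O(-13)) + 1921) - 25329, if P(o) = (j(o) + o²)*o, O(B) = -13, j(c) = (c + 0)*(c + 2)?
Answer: -27464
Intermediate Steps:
j(c) = c*(2 + c)
P(o) = o*(o² + o*(2 + o)) (P(o) = (o*(2 + o) + o²)*o = (o² + o*(2 + o))*o = o*(o² + o*(2 + o)))
(P(O(-13)) + 1921) - 25329 = (2*(-13)²*(1 - 13) + 1921) - 25329 = (2*169*(-12) + 1921) - 25329 = (-4056 + 1921) - 25329 = -2135 - 25329 = -27464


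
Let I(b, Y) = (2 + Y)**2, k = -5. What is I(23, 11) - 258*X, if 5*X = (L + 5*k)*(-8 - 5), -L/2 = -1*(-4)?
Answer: -109837/5 ≈ -21967.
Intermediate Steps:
L = -8 (L = -(-2)*(-4) = -2*4 = -8)
X = 429/5 (X = ((-8 + 5*(-5))*(-8 - 5))/5 = ((-8 - 25)*(-13))/5 = (-33*(-13))/5 = (1/5)*429 = 429/5 ≈ 85.800)
I(23, 11) - 258*X = (2 + 11)**2 - 258*429/5 = 13**2 - 110682/5 = 169 - 110682/5 = -109837/5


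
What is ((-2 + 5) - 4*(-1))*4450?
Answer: 31150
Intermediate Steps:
((-2 + 5) - 4*(-1))*4450 = (3 + 4)*4450 = 7*4450 = 31150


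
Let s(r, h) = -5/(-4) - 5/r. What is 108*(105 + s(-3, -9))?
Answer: 11655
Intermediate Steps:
s(r, h) = 5/4 - 5/r (s(r, h) = -5*(-¼) - 5/r = 5/4 - 5/r)
108*(105 + s(-3, -9)) = 108*(105 + (5/4 - 5/(-3))) = 108*(105 + (5/4 - 5*(-⅓))) = 108*(105 + (5/4 + 5/3)) = 108*(105 + 35/12) = 108*(1295/12) = 11655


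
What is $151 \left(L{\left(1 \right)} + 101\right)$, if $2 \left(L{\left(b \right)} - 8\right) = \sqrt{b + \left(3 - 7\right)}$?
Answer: $16459 + \frac{151 i \sqrt{3}}{2} \approx 16459.0 + 130.77 i$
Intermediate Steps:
$L{\left(b \right)} = 8 + \frac{\sqrt{-4 + b}}{2}$ ($L{\left(b \right)} = 8 + \frac{\sqrt{b + \left(3 - 7\right)}}{2} = 8 + \frac{\sqrt{b - 4}}{2} = 8 + \frac{\sqrt{-4 + b}}{2}$)
$151 \left(L{\left(1 \right)} + 101\right) = 151 \left(\left(8 + \frac{\sqrt{-4 + 1}}{2}\right) + 101\right) = 151 \left(\left(8 + \frac{\sqrt{-3}}{2}\right) + 101\right) = 151 \left(\left(8 + \frac{i \sqrt{3}}{2}\right) + 101\right) = 151 \left(109 + \frac{i \sqrt{3}}{2}\right) = 16459 + \frac{151 i \sqrt{3}}{2}$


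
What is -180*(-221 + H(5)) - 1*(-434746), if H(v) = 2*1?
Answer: 474166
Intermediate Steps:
H(v) = 2
-180*(-221 + H(5)) - 1*(-434746) = -180*(-221 + 2) - 1*(-434746) = -180*(-219) + 434746 = 39420 + 434746 = 474166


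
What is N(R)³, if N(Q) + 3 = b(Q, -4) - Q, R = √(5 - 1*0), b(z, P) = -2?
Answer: -(5 + √5)³ ≈ -378.89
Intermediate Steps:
R = √5 (R = √(5 + 0) = √5 ≈ 2.2361)
N(Q) = -5 - Q (N(Q) = -3 + (-2 - Q) = -5 - Q)
N(R)³ = (-5 - √5)³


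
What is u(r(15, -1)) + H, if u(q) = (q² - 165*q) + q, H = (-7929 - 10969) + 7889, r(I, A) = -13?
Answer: -8708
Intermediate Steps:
H = -11009 (H = -18898 + 7889 = -11009)
u(q) = q² - 164*q
u(r(15, -1)) + H = -13*(-164 - 13) - 11009 = -13*(-177) - 11009 = 2301 - 11009 = -8708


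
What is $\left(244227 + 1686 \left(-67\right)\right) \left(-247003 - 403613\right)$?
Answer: $-85403109240$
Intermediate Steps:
$\left(244227 + 1686 \left(-67\right)\right) \left(-247003 - 403613\right) = \left(244227 - 112962\right) \left(-650616\right) = 131265 \left(-650616\right) = -85403109240$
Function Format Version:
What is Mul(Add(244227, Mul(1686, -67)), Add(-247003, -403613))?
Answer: -85403109240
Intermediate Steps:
Mul(Add(244227, Mul(1686, -67)), Add(-247003, -403613)) = Mul(Add(244227, -112962), -650616) = Mul(131265, -650616) = -85403109240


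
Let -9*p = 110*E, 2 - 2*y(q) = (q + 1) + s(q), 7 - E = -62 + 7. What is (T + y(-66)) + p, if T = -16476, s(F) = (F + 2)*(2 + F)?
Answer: -346469/18 ≈ -19248.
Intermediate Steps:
s(F) = (2 + F)² (s(F) = (2 + F)*(2 + F) = (2 + F)²)
E = 62 (E = 7 - (-62 + 7) = 7 - 1*(-55) = 7 + 55 = 62)
y(q) = ½ - q/2 - (2 + q)²/2 (y(q) = 1 - ((q + 1) + (2 + q)²)/2 = 1 - ((1 + q) + (2 + q)²)/2 = 1 - (1 + q + (2 + q)²)/2 = 1 + (-½ - q/2 - (2 + q)²/2) = ½ - q/2 - (2 + q)²/2)
p = -6820/9 (p = -110*62/9 = -⅑*6820 = -6820/9 ≈ -757.78)
(T + y(-66)) + p = (-16476 + (½ - ½*(-66) - (2 - 66)²/2)) - 6820/9 = (-16476 + (½ + 33 - ½*(-64)²)) - 6820/9 = (-16476 + (½ + 33 - ½*4096)) - 6820/9 = (-16476 + (½ + 33 - 2048)) - 6820/9 = (-16476 - 4029/2) - 6820/9 = -36981/2 - 6820/9 = -346469/18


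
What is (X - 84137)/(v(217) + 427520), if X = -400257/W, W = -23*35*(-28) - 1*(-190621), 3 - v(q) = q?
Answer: -689812589/3503268241 ≈ -0.19691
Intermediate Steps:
v(q) = 3 - q
W = 213161 (W = -805*(-28) + 190621 = 22540 + 190621 = 213161)
X = -30789/16397 (X = -400257/213161 = -400257*1/213161 = -30789/16397 ≈ -1.8777)
(X - 84137)/(v(217) + 427520) = (-30789/16397 - 84137)/((3 - 1*217) + 427520) = -1379625178/(16397*((3 - 217) + 427520)) = -1379625178/(16397*(-214 + 427520)) = -1379625178/16397/427306 = -1379625178/16397*1/427306 = -689812589/3503268241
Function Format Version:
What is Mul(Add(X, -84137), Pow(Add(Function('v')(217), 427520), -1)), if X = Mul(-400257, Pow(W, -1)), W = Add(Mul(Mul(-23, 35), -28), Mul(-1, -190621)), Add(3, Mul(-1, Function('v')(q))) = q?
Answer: Rational(-689812589, 3503268241) ≈ -0.19691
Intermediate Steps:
Function('v')(q) = Add(3, Mul(-1, q))
W = 213161 (W = Add(Mul(-805, -28), 190621) = Add(22540, 190621) = 213161)
X = Rational(-30789, 16397) (X = Mul(-400257, Pow(213161, -1)) = Mul(-400257, Rational(1, 213161)) = Rational(-30789, 16397) ≈ -1.8777)
Mul(Add(X, -84137), Pow(Add(Function('v')(217), 427520), -1)) = Mul(Add(Rational(-30789, 16397), -84137), Pow(Add(Add(3, Mul(-1, 217)), 427520), -1)) = Mul(Rational(-1379625178, 16397), Pow(Add(Add(3, -217), 427520), -1)) = Mul(Rational(-1379625178, 16397), Pow(Add(-214, 427520), -1)) = Mul(Rational(-1379625178, 16397), Pow(427306, -1)) = Mul(Rational(-1379625178, 16397), Rational(1, 427306)) = Rational(-689812589, 3503268241)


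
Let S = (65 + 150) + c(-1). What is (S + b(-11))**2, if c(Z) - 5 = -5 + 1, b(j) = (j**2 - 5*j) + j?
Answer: 145161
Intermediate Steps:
b(j) = j**2 - 4*j
c(Z) = 1 (c(Z) = 5 + (-5 + 1) = 5 - 4 = 1)
S = 216 (S = (65 + 150) + 1 = 215 + 1 = 216)
(S + b(-11))**2 = (216 - 11*(-4 - 11))**2 = (216 - 11*(-15))**2 = (216 + 165)**2 = 381**2 = 145161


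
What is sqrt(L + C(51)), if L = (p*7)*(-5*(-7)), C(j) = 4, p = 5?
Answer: sqrt(1229) ≈ 35.057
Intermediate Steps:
L = 1225 (L = (5*7)*(-5*(-7)) = 35*35 = 1225)
sqrt(L + C(51)) = sqrt(1225 + 4) = sqrt(1229)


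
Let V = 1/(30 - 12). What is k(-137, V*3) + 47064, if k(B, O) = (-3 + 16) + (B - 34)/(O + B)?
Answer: 38651243/821 ≈ 47078.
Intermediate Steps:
V = 1/18 ≈ 0.055556
k(B, O) = 13 + (-34 + B)/(B + O)
k(-137, V*3) + 47064 = (-34 + 13*((1/18)*3) + 14*(-137))/(-137 + (1/18)*3) + 47064 = (-34 + 13*(⅙) - 1918)/(-137 + ⅙) + 47064 = (-34 + 13/6 - 1918)/(-821/6) + 47064 = -6/821*(-11699/6) + 47064 = 11699/821 + 47064 = 38651243/821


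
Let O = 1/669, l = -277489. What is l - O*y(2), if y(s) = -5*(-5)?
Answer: -185640166/669 ≈ -2.7749e+5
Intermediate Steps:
y(s) = 25
O = 1/669 ≈ 0.0014948
l - O*y(2) = -277489 - 25/669 = -185640166/669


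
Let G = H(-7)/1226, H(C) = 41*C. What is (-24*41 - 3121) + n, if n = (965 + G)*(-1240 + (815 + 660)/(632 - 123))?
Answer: -747354966625/624034 ≈ -1.1976e+6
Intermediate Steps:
G = -287/1226 (G = (41*(-7))/1226 = -287*1/1226 = -287/1226 ≈ -0.23409)
n = -744793307055/624034 (n = (965 - 287/1226)*(-1240 + (815 + 660)/(632 - 123)) = 1182803*(-1240 + 1475/509)/1226 = (1182803/1226)*(-629685/509) = -744793307055/624034 ≈ -1.1935e+6)
(-24*41 - 3121) + n = (-24*41 - 3121) - 744793307055/624034 = (-984 - 3121) - 744793307055/624034 = -4105 - 744793307055/624034 = -747354966625/624034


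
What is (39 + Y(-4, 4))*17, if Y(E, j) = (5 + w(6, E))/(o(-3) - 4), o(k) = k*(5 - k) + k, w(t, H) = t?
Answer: 20366/31 ≈ 656.97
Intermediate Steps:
o(k) = k + k*(5 - k)
Y(E, j) = -11/31 (Y(E, j) = (5 + 6)/(-3*(6 - 1*(-3)) - 4) = 11/(-3*(6 + 3) - 4) = 11/(-3*9 - 4) = 11/(-27 - 4) = 11/(-31) = 11*(-1/31) = -11/31)
(39 + Y(-4, 4))*17 = (39 - 11/31)*17 = (1198/31)*17 = 20366/31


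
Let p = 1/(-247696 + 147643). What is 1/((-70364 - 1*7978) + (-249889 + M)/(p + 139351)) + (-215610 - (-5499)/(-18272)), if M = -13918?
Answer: -4303293286809829576246189/19958662770511904160 ≈ -2.1561e+5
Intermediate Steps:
p = -1/100053 (p = 1/(-100053) = -1/100053 ≈ -9.9947e-6)
1/((-70364 - 1*7978) + (-249889 + M)/(p + 139351)) + (-215610 - (-5499)/(-18272)) = 1/((-70364 - 1*7978) + (-249889 - 13918)/(-1/100053 + 139351)) + (-215610 - (-5499)/(-18272)) = 1/((-70364 - 7978) - 263807/13942485602/100053) + (-215610 - (-5499)*(-1)/18272) = 1/(-78342 - 263807*100053/13942485602) + (-215610 - 1*5499/18272) = 1/(-78342 - 26394681771/13942485602) + (-215610 - 5499/18272) = 1/(-1092308601713655/13942485602) - 3939631419/18272 = -13942485602/1092308601713655 - 3939631419/18272 = -4303293286809829576246189/19958662770511904160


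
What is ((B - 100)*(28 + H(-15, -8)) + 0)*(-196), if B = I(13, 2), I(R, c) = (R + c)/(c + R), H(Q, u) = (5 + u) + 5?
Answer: 582120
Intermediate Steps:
H(Q, u) = 10 + u
I(R, c) = 1 (I(R, c) = (R + c)/(R + c) = 1)
B = 1
((B - 100)*(28 + H(-15, -8)) + 0)*(-196) = ((1 - 100)*(28 + (10 - 8)) + 0)*(-196) = (-99*(28 + 2) + 0)*(-196) = (-99*30 + 0)*(-196) = (-2970 + 0)*(-196) = -2970*(-196) = 582120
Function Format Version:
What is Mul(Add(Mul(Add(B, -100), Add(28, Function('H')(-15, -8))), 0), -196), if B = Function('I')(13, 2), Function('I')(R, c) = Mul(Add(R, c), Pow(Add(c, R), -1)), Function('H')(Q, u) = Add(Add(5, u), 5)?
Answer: 582120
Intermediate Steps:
Function('H')(Q, u) = Add(10, u)
Function('I')(R, c) = 1 (Function('I')(R, c) = Mul(Add(R, c), Pow(Add(R, c), -1)) = 1)
B = 1
Mul(Add(Mul(Add(B, -100), Add(28, Function('H')(-15, -8))), 0), -196) = Mul(Add(Mul(Add(1, -100), Add(28, Add(10, -8))), 0), -196) = Mul(Add(Mul(-99, Add(28, 2)), 0), -196) = Mul(Add(Mul(-99, 30), 0), -196) = Mul(Add(-2970, 0), -196) = Mul(-2970, -196) = 582120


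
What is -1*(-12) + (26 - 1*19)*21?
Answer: 159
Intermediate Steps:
-1*(-12) + (26 - 1*19)*21 = 12 + (26 - 19)*21 = 12 + 7*21 = 12 + 147 = 159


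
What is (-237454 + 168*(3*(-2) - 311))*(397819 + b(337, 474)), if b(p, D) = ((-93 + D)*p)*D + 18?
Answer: -17808317540650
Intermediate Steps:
b(p, D) = 18 + D*p*(-93 + D) (b(p, D) = (p*(-93 + D))*D + 18 = D*p*(-93 + D) + 18 = 18 + D*p*(-93 + D))
(-237454 + 168*(3*(-2) - 311))*(397819 + b(337, 474)) = (-237454 + 168*(3*(-2) - 311))*(397819 + (18 + 337*474**2 - 93*474*337)) = (-237454 + 168*(-6 - 311))*(397819 + (18 + 337*224676 - 14855634)) = (-237454 + 168*(-317))*(397819 + (18 + 75715812 - 14855634)) = (-237454 - 53256)*(397819 + 60860196) = -290710*61258015 = -17808317540650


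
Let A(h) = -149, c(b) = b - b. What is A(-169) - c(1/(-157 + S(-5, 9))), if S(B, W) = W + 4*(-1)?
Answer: -149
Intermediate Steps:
S(B, W) = -4 + W (S(B, W) = W - 4 = -4 + W)
c(b) = 0
A(-169) - c(1/(-157 + S(-5, 9))) = -149 - 1*0 = -149 + 0 = -149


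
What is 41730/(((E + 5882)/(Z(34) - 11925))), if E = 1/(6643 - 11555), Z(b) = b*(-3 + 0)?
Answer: -189635963040/2222491 ≈ -85326.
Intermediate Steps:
Z(b) = -3*b (Z(b) = b*(-3) = -3*b)
E = -1/4912 (E = 1/(-4912) = -1/4912 ≈ -0.00020358)
41730/(((E + 5882)/(Z(34) - 11925))) = 41730/(((-1/4912 + 5882)/(-3*34 - 11925))) = 41730/((28892383/(4912*(-102 - 11925)))) = 41730/(((28892383/4912)/(-12027))) = 41730/(((28892383/4912)*(-1/12027))) = 41730/(-28892383/59076624) = 41730*(-59076624/28892383) = -189635963040/2222491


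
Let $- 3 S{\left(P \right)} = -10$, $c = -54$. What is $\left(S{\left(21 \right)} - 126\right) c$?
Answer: $6624$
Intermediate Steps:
$S{\left(P \right)} = \frac{10}{3}$ ($S{\left(P \right)} = \left(- \frac{1}{3}\right) \left(-10\right) = \frac{10}{3}$)
$\left(S{\left(21 \right)} - 126\right) c = \left(\frac{10}{3} - 126\right) \left(-54\right) = \left(- \frac{368}{3}\right) \left(-54\right) = 6624$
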